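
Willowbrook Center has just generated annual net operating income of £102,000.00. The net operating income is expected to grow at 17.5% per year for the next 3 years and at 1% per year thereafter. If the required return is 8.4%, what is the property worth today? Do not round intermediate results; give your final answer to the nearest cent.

£2133339.97

D_1 = 119850.00000
D_2 = 140823.75000
D_3 = 165467.90625
Terminal value at year 3: TV = D_3×(1+g_2)/(r−g_2) = 167122.58531/0.074 = 2258413.31503
P_0 = D_1/(1+r)^1 + D_2/(1+r)^2 + D_3/(1+r)^3 + TV/(1+r)^3
    = 110562.73063 + 119844.28827 + 129905.01727 + 1773027.93840 = 2133339.97457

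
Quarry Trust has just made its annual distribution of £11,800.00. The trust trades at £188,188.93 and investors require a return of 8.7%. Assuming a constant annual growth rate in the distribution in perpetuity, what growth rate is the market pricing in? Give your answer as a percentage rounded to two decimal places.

P = D₀(1+g)/(r−g) ⇒ P(r−g) = D₀(1+g) ⇒ g(P+D₀) = P·r − D₀
g = (P·r − D₀)/(P + D₀) = (£188,188.93×0.087 − £11,800.00) / (£188,188.93 + £11,800.00) = 0.022863

2.29%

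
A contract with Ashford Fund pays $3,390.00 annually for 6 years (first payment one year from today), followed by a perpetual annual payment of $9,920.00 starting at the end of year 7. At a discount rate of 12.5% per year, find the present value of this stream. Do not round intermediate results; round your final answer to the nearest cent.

PV of 6-year annuity: $3,390.00 × [1 − (1+0.125)^−6] / 0.125 = 13742.51260
Perpetuity value at year 6: $9,920.00 / 0.125 = 79360.00000
PV of perpetuity: 79360.00000 / (1+0.125)^6 = 39145.92182
Total PV = 13742.51260 + 39145.92182 = 52888.43443

$52888.43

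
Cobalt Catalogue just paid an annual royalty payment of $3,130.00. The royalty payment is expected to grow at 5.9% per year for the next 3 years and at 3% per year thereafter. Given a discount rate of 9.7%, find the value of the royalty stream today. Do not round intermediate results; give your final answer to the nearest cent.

D_1 = 3314.67000
D_2 = 3510.23553
D_3 = 3717.33943
Terminal value at year 3: TV = D_3×(1+g_2)/(r−g_2) = 3828.85961/0.067 = 57147.15834
P_0 = D_1/(1+r)^1 + D_2/(1+r)^2 + D_3/(1+r)^3 + TV/(1+r)^3
    = 3021.57703 + 2916.90982 + 2815.86828 + 43288.72127 = 52043.07640

$52043.08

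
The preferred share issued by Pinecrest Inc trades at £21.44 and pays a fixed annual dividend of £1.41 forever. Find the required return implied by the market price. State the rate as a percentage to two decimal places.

6.58%

P = C/r ⇒ r = C/P = £1.41/£21.44 = 0.065765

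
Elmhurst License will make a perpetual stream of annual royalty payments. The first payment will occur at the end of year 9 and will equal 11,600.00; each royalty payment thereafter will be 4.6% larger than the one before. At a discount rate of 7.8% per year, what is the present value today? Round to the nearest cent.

198773.24

Value at end of year 8: C₁ / (r − g) = 11,600.00 / (0.078 − 0.046) = 362,500.0000
Discount to today: PV = 362,500.0000 / (1 + 0.078)^8 = 362,500.0000 / 1.823686 = 198,773.24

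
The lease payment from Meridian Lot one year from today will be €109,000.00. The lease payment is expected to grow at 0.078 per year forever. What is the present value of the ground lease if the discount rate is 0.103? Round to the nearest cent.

Growing perpetuity: P = D₁ / (r − g) = €109,000.0000 / (0.103 − 0.078) = €4,360,000.00

€4360000.00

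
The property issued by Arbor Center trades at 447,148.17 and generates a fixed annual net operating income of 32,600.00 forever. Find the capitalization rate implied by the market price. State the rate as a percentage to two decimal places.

7.29%

P = C/r ⇒ r = C/P = 32,600.00/447,148.17 = 0.072906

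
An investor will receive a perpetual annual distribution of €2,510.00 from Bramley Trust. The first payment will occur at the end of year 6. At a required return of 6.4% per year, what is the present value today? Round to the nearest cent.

€28759.78

Value at end of year 5: C / r = €2,510.00 / 0.064 = €39,218.7500
Discount to today: PV = €39,218.7500 / (1 + 0.064)^5 = €39,218.7500 / 1.363666 = €28,759.78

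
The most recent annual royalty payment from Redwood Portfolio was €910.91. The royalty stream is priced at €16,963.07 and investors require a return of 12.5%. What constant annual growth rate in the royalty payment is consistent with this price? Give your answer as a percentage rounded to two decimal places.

6.77%

P = D₀(1+g)/(r−g) ⇒ P(r−g) = D₀(1+g) ⇒ g(P+D₀) = P·r − D₀
g = (P·r − D₀)/(P + D₀) = (€16,963.07×0.125 − €910.91) / (€16,963.07 + €910.91) = 0.067667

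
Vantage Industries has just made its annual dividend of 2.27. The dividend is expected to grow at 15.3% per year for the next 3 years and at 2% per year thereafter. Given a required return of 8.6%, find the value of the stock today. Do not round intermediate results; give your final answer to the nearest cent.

D_1 = 2.61731
D_2 = 3.01776
D_3 = 3.47948
Terminal value at year 3: TV = D_3×(1+g_2)/(r−g_2) = 3.54906/0.066 = 53.77371
P_0 = D_1/(1+r)^1 + D_2/(1+r)^2 + D_3/(1+r)^3 + TV/(1+r)^3
    = 2.41005 + 2.55873 + 2.71659 + 41.98368 = 49.66905

49.67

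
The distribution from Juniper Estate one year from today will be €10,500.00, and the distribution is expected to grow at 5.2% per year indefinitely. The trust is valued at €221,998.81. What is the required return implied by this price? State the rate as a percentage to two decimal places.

9.93%

P = D₁/(r − g) ⇒ r = D₁/P + g = €10,500.0000/€221,998.81 + 0.052 = 0.047298 + 0.052 = 0.099298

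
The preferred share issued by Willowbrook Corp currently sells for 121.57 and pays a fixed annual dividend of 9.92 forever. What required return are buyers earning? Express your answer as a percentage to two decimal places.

P = C/r ⇒ r = C/P = 9.92/121.57 = 0.081599

8.16%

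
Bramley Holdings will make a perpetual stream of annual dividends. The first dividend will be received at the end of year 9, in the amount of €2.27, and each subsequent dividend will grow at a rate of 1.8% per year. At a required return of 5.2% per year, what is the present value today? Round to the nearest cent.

€44.51

Value at end of year 8: C₁ / (r − g) = €2.27 / (0.052 − 0.018) = €66.7647
Discount to today: PV = €66.7647 / (1 + 0.052)^8 = €66.7647 / 1.500120 = €44.51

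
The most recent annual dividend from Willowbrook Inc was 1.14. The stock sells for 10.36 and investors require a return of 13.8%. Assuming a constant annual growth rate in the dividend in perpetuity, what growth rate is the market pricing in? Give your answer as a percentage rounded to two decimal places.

2.52%

P = D₀(1+g)/(r−g) ⇒ P(r−g) = D₀(1+g) ⇒ g(P+D₀) = P·r − D₀
g = (P·r − D₀)/(P + D₀) = (10.36×0.138 − 1.14) / (10.36 + 1.14) = 0.025190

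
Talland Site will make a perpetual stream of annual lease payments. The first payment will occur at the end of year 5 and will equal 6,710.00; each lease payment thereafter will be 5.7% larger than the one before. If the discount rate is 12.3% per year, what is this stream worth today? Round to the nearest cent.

Value at end of year 4: C₁ / (r − g) = 6,710.00 / (0.123 − 0.057) = 101,666.6667
Discount to today: PV = 101,666.6667 / (1 + 0.123)^4 = 101,666.6667 / 1.590446 = 63,923.35

63923.35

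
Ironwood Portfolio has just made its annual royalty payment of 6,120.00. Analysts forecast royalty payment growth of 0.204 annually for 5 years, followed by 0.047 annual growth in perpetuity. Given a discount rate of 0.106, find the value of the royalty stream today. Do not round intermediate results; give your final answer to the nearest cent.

D_1 = 7368.48000
D_2 = 8871.64992
D_3 = 10681.46650
D_4 = 12860.48567
D_5 = 15484.02475
Terminal value at year 5: TV = D_5×(1+g_2)/(r−g_2) = 16211.77391/0.059 = 274775.82899
P_0 = D_1/(1+r)^1 + D_2/(1+r)^2 + D_3/(1+r)^3 + D_4/(1+r)^4 + D_5/(1+r)^5 + TV/(1+r)^5
    = 6662.27848 + 7252.60695 + 7895.24301 + 8594.82151 + 9356.38797 + 166036.24077 = 205797.57870

205797.58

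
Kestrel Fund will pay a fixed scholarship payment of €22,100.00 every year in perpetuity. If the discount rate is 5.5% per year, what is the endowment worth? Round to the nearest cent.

Level perpetuity: PV = C / r = €22,100.00 / 0.055 = €401,818.18

€401818.18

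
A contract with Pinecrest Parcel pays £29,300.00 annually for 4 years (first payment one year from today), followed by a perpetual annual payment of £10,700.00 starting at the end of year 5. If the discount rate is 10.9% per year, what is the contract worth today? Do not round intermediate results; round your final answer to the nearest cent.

PV of 4-year annuity: £29,300.00 × [1 − (1+0.109)^−4] / 0.109 = 91096.08284
Perpetuity value at year 4: £10,700.00 / 0.109 = 98165.13761
PV of perpetuity: 98165.13761 / (1+0.109)^4 = 64897.96743
Total PV = 91096.08284 + 64897.96743 = 155994.05027

£155994.05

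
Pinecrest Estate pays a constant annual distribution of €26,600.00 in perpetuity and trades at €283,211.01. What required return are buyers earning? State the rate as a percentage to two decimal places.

P = C/r ⇒ r = C/P = €26,600.00/€283,211.01 = 0.093923

9.39%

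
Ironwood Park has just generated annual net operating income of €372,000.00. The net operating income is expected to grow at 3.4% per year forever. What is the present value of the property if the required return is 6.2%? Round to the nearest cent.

D₁ = D₀ × (1 + g) = €372,000.00 × 1.034 = €384,648.0000
Growing perpetuity: P = D₁ / (r − g) = €384,648.0000 / (0.062 − 0.034) = €13,737,428.57

€13737428.57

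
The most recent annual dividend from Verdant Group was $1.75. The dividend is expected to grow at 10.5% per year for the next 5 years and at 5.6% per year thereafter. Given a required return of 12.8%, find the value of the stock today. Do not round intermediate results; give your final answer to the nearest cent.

D_1 = 1.93375
D_2 = 2.13679
D_3 = 2.36116
D_4 = 2.60908
D_5 = 2.88303
Terminal value at year 5: TV = D_5×(1+g_2)/(r−g_2) = 3.04448/0.072 = 42.28447
P_0 = D_1/(1+r)^1 + D_2/(1+r)^2 + D_3/(1+r)^3 + D_4/(1+r)^4 + D_5/(1+r)^5 + TV/(1+r)^5
    = 1.71432 + 1.67936 + 1.64512 + 1.61158 + 1.57872 + 23.15450 = 31.38359

$31.38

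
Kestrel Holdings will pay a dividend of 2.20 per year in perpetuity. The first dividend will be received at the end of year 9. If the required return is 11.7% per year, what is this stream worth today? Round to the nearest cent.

Value at end of year 8: C / r = 2.20 / 0.117 = 18.8034
Discount to today: PV = 18.8034 / (1 + 0.117)^8 = 18.8034 / 2.423402 = 7.76

7.76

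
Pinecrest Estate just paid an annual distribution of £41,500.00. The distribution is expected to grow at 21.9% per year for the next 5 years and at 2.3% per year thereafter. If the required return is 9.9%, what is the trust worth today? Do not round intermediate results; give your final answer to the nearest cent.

D_1 = 50588.50000
D_2 = 61667.38150
D_3 = 75172.53805
D_4 = 91635.32388
D_5 = 111703.45981
Terminal value at year 5: TV = D_5×(1+g_2)/(r−g_2) = 114272.63939/0.076 = 1503587.36035
P_0 = D_1/(1+r)^1 + D_2/(1+r)^2 + D_3/(1+r)^3 + D_4/(1+r)^4 + D_5/(1+r)^5 + TV/(1+r)^5
    = 46031.39217 + 51057.56784 + 56632.55250 + 62816.27070 + 69675.19016 + 937864.73072 = 1224077.70411

£1224077.70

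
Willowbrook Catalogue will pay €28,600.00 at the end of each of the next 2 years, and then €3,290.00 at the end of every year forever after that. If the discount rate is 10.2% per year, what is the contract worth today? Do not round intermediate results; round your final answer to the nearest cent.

PV of 2-year annuity: €28,600.00 × [1 − (1+0.102)^−2] / 0.102 = 49503.46013
Perpetuity value at year 2: €3,290.00 / 0.102 = 32254.90196
PV of perpetuity: 32254.90196 / (1+0.102)^2 = 26560.27316
Total PV = 49503.46013 + 26560.27316 = 76063.73329

€76063.73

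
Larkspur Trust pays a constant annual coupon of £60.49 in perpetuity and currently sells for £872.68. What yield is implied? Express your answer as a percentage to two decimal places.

6.93%

P = C/r ⇒ r = C/P = £60.49/£872.68 = 0.069315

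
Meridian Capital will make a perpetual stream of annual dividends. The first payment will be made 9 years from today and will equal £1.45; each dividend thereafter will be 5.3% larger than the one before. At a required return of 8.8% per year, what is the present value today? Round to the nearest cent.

Value at end of year 8: C₁ / (r − g) = £1.45 / (0.088 − 0.053) = £41.4286
Discount to today: PV = £41.4286 / (1 + 0.088)^8 = £41.4286 / 1.963501 = £21.10

£21.10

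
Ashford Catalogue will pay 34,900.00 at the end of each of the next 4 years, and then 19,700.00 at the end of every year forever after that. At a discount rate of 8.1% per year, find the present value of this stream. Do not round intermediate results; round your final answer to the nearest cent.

PV of 4-year annuity: 34,900.00 × [1 − (1+0.081)^−4] / 0.081 = 115336.39542
Perpetuity value at year 4: 19,700.00 / 0.081 = 243209.87654
PV of perpetuity: 243209.87654 / (1+0.081)^4 = 178105.95133
Total PV = 115336.39542 + 178105.95133 = 293442.34676

293442.35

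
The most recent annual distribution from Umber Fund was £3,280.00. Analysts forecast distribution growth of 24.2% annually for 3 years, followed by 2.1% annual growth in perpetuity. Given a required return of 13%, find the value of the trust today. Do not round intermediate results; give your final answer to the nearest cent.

£52717.25

D_1 = 4073.76000
D_2 = 5059.60992
D_3 = 6284.03552
Terminal value at year 3: TV = D_3×(1+g_2)/(r−g_2) = 6416.00027/0.109 = 58862.38777
P_0 = D_1/(1+r)^1 + D_2/(1+r)^2 + D_3/(1+r)^3 + TV/(1+r)^3
    = 3605.09735 + 3962.41673 + 4355.15184 + 40794.58739 = 52717.25330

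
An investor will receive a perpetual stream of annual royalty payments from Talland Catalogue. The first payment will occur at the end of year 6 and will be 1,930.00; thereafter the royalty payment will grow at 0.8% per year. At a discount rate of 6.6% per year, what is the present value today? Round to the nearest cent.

24173.71

Value at end of year 5: C₁ / (r − g) = 1,930.00 / (0.066 − 0.008) = 33,275.8621
Discount to today: PV = 33,275.8621 / (1 + 0.066)^5 = 33,275.8621 / 1.376531 = 24,173.71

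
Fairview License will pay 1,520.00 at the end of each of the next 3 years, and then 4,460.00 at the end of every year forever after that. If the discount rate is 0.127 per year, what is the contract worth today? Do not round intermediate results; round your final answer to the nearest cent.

28140.81

PV of 3-year annuity: 1,520.00 × [1 − (1+0.127)^−3] / 0.127 = 3607.31343
Perpetuity value at year 3: 4,460.00 / 0.127 = 35118.11024
PV of perpetuity: 35118.11024 / (1+0.127)^3 = 24533.49320
Total PV = 3607.31343 + 24533.49320 = 28140.80663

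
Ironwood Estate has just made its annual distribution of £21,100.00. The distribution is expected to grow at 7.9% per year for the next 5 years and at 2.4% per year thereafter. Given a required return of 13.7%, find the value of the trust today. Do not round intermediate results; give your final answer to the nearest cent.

£237578.30

D_1 = 22766.90000
D_2 = 24565.48510
D_3 = 26506.15842
D_4 = 28600.14494
D_5 = 30859.55639
Terminal value at year 5: TV = D_5×(1+g_2)/(r−g_2) = 31600.18574/0.113 = 279647.66143
P_0 = D_1/(1+r)^1 + D_2/(1+r)^2 + D_3/(1+r)^3 + D_4/(1+r)^4 + D_5/(1+r)^5 + TV/(1+r)^5
    = 20023.65875 + 19002.22321 + 18032.89256 + 17113.00886 + 16240.04975 + 147166.46851 = 237578.30165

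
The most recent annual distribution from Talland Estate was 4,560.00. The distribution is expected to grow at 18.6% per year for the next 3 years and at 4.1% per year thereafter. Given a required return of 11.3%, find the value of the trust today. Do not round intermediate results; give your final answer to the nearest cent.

D_1 = 5408.16000
D_2 = 6414.07776
D_3 = 7607.09622
Terminal value at year 3: TV = D_3×(1+g_2)/(r−g_2) = 7918.98717/0.072 = 109985.93290
P_0 = D_1/(1+r)^1 + D_2/(1+r)^2 + D_3/(1+r)^3 + TV/(1+r)^3
    = 4859.08356 + 5177.78356 + 5517.38661 + 79772.21477 = 95326.46850

95326.47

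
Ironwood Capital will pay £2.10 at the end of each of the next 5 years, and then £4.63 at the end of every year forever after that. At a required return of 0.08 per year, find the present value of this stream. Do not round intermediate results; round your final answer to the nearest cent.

£47.77

PV of 5-year annuity: £2.10 × [1 − (1+0.08)^−5] / 0.08 = 8.38469
Perpetuity value at year 5: £4.63 / 0.08 = 57.87500
PV of perpetuity: 57.87500 / (1+0.08)^5 = 39.38875
Total PV = 8.38469 + 39.38875 = 47.77344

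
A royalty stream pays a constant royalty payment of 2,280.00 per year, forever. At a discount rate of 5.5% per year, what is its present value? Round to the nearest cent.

41454.55

Level perpetuity: PV = C / r = 2,280.00 / 0.055 = 41,454.55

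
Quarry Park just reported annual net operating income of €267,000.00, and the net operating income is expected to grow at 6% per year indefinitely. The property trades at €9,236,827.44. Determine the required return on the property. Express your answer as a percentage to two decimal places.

9.06%

D₁ = €267,000.00 × 1.06 = €283,020.0000
P = D₁/(r − g) ⇒ r = D₁/P + g = €283,020.0000/€9,236,827.44 + 0.06 = 0.030640 + 0.06 = 0.090640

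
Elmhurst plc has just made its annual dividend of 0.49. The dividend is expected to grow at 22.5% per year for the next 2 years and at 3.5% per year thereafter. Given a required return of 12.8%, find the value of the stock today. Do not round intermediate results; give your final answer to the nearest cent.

7.54

D_1 = 0.60025
D_2 = 0.73531
Terminal value at year 2: TV = D_2×(1+g_2)/(r−g_2) = 0.76104/0.093 = 8.18325
P_0 = D_1/(1+r)^1 + D_2/(1+r)^2 + TV/(1+r)^2
    = 0.53214 + 0.57790 + 6.43143 = 7.54146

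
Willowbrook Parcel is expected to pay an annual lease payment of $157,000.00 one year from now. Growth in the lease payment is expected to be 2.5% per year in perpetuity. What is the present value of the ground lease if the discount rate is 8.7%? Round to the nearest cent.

Growing perpetuity: P = D₁ / (r − g) = $157,000.0000 / (0.087 − 0.025) = $2,532,258.06

$2532258.06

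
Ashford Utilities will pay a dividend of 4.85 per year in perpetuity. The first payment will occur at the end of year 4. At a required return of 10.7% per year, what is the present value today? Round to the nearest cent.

Value at end of year 3: C / r = 4.85 / 0.107 = 45.3271
Discount to today: PV = 45.3271 / (1 + 0.107)^3 = 45.3271 / 1.356572 = 33.41

33.41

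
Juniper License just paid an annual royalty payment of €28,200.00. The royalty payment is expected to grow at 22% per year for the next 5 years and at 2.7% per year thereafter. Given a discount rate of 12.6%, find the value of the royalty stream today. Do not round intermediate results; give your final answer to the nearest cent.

D_1 = 34404.00000
D_2 = 41972.88000
D_3 = 51206.91360
D_4 = 62472.43459
D_5 = 76216.37020
Terminal value at year 5: TV = D_5×(1+g_2)/(r−g_2) = 78274.21220/0.099 = 790648.60806
P_0 = D_1/(1+r)^1 + D_2/(1+r)^2 + D_3/(1+r)^3 + D_4/(1+r)^4 + D_5/(1+r)^5 + TV/(1+r)^5
    = 30554.17407 + 33104.87776 + 35868.51765 + 38862.86992 + 42107.19476 + 436808.98002 = 617306.61419

€617306.61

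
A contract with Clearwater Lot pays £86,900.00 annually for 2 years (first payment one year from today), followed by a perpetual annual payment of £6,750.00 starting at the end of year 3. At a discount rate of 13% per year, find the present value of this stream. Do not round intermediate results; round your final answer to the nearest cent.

PV of 2-year annuity: £86,900.00 × [1 − (1+0.13)^−2] / 0.13 = 144958.10165
Perpetuity value at year 2: £6,750.00 / 0.13 = 51923.07692
PV of perpetuity: 51923.07692 / (1+0.13)^2 = 40663.38548
Total PV = 144958.10165 + 40663.38548 = 185621.48714

£185621.49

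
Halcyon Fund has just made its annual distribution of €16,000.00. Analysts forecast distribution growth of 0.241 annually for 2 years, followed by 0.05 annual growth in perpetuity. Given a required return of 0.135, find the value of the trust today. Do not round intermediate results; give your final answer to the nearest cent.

€272910.66

D_1 = 19856.00000
D_2 = 24641.29600
Terminal value at year 2: TV = D_2×(1+g_2)/(r−g_2) = 25873.36080/0.085 = 304392.48000
P_0 = D_1/(1+r)^1 + D_2/(1+r)^2 + TV/(1+r)^2
    = 17494.27313 + 19128.09952 + 236288.28815 = 272910.66079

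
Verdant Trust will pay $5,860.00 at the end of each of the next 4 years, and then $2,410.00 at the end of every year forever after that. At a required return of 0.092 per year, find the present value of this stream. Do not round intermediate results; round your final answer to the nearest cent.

$37323.80

PV of 4-year annuity: $5,860.00 × [1 − (1+0.092)^−4] / 0.092 = 18901.71514
Perpetuity value at year 4: $2,410.00 / 0.092 = 26195.65217
PV of perpetuity: 26195.65217 / (1+0.092)^4 = 18422.07991
Total PV = 18901.71514 + 18422.07991 = 37323.79505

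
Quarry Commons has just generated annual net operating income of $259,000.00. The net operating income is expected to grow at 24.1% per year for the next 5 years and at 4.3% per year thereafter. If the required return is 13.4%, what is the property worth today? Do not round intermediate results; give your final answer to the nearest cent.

$6370548.72

D_1 = 321419.00000
D_2 = 398880.97900
D_3 = 495011.29494
D_4 = 614309.01702
D_5 = 762357.49012
Terminal value at year 5: TV = D_5×(1+g_2)/(r−g_2) = 795138.86220/0.091 = 8737789.69446
P_0 = D_1/(1+r)^1 + D_2/(1+r)^2 + D_3/(1+r)^3 + D_4/(1+r)^4 + D_5/(1+r)^5 + TV/(1+r)^5
    = 283438.27160 + 310182.44714 + 339450.10309 + 371479.34562 + 406530.74772 + 4659467.80083 = 6370548.71602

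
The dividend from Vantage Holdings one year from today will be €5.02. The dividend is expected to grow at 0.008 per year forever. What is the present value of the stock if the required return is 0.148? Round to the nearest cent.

€35.86

Growing perpetuity: P = D₁ / (r − g) = €5.0200 / (0.148 − 0.008) = €35.86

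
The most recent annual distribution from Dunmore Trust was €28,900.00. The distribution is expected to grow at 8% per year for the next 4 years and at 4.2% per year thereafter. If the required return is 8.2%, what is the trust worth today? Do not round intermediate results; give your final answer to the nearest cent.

D_1 = 31212.00000
D_2 = 33708.96000
D_3 = 36405.67680
D_4 = 39318.13094
Terminal value at year 4: TV = D_4×(1+g_2)/(r−g_2) = 40969.49244/0.04 = 1024237.31109
P_0 = D_1/(1+r)^1 + D_2/(1+r)^2 + D_3/(1+r)^3 + D_4/(1+r)^4 + TV/(1+r)^4
    = 28846.58041 + 28793.25956 + 28740.03726 + 28686.91335 + 747294.09279 = 862360.88337

€862360.88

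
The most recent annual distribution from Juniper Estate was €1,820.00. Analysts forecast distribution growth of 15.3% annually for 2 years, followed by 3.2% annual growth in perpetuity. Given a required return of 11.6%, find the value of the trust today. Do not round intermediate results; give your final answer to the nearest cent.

D_1 = 2098.46000
D_2 = 2419.52438
Terminal value at year 2: TV = D_2×(1+g_2)/(r−g_2) = 2496.94916/0.084 = 29725.58524
P_0 = D_1/(1+r)^1 + D_2/(1+r)^2 + TV/(1+r)^2
    = 1880.34050 + 1942.68154 + 23867.23035 = 27690.25239

€27690.25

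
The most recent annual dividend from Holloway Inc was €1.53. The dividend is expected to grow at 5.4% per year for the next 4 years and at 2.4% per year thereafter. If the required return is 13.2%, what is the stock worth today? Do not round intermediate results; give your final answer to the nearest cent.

€16.04

D_1 = 1.61262
D_2 = 1.69970
D_3 = 1.79149
D_4 = 1.88823
Terminal value at year 4: TV = D_4×(1+g_2)/(r−g_2) = 1.93354/0.108 = 17.90318
P_0 = D_1/(1+r)^1 + D_2/(1+r)^2 + D_3/(1+r)^3 + D_4/(1+r)^4 + TV/(1+r)^4
    = 1.42458 + 1.32642 + 1.23502 + 1.14992 + 10.90296 = 16.03889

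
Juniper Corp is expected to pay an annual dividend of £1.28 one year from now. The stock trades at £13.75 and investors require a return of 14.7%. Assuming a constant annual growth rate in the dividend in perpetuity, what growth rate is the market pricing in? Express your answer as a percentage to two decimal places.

5.39%

P = D₁/(r−g) ⇒ g = r − D₁/P = 0.147 − £1.28/£13.75 = 0.053909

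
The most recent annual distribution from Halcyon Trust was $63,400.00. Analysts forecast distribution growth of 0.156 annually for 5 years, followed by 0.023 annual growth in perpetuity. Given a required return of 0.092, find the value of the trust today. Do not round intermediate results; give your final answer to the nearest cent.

D_1 = 73290.40000
D_2 = 84723.70240
D_3 = 97940.59997
D_4 = 113219.33357
D_5 = 130881.54961
Terminal value at year 5: TV = D_5×(1+g_2)/(r−g_2) = 133891.82525/0.069 = 1940461.23548
P_0 = D_1/(1+r)^1 + D_2/(1+r)^2 + D_3/(1+r)^3 + D_4/(1+r)^4 + D_5/(1+r)^5 + TV/(1+r)^5
    = 67115.75092 + 71049.27478 + 75213.33484 + 79621.44238 + 84287.90054 + 1249659.74274 = 1626947.44619

$1626947.45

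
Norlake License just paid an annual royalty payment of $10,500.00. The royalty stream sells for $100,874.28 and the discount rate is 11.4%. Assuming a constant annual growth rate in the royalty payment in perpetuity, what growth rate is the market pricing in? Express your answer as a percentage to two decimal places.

0.90%

P = D₀(1+g)/(r−g) ⇒ P(r−g) = D₀(1+g) ⇒ g(P+D₀) = P·r − D₀
g = (P·r − D₀)/(P + D₀) = ($100,874.28×0.114 − $10,500.00) / ($100,874.28 + $10,500.00) = 0.008976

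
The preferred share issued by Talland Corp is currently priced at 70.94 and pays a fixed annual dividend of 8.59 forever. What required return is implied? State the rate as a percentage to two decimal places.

P = C/r ⇒ r = C/P = 8.59/70.94 = 0.121088

12.11%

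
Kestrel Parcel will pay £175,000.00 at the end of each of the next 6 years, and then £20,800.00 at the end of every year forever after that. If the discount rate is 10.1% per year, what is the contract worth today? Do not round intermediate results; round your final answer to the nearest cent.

£875558.29

PV of 6-year annuity: £175,000.00 × [1 − (1+0.101)^−6] / 0.101 = 759942.25740
Perpetuity value at year 6: £20,800.00 / 0.101 = 205940.59406
PV of perpetuity: 205940.59406 / (1+0.101)^6 = 115616.02861
Total PV = 759942.25740 + 115616.02861 = 875558.28601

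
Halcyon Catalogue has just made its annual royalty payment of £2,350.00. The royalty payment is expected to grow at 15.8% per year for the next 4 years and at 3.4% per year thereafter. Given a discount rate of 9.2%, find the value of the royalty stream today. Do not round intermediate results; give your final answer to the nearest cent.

£63887.84

D_1 = 2721.30000
D_2 = 3151.26540
D_3 = 3649.16533
D_4 = 4225.73346
Terminal value at year 4: TV = D_4×(1+g_2)/(r−g_2) = 4369.40839/0.058 = 75334.62747
P_0 = D_1/(1+r)^1 + D_2/(1+r)^2 + D_3/(1+r)^3 + D_4/(1+r)^4 + TV/(1+r)^4
    = 2492.03297 + 2642.65034 + 2802.37097 + 2971.74504 + 52979.04087 = 63887.84019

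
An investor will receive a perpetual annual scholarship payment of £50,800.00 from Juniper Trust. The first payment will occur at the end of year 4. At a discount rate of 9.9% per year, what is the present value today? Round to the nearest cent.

£386576.49

Value at end of year 3: C / r = £50,800.00 / 0.099 = £513,131.3131
Discount to today: PV = £513,131.3131 / (1 + 0.099)^3 = £513,131.3131 / 1.327373 = £386,576.49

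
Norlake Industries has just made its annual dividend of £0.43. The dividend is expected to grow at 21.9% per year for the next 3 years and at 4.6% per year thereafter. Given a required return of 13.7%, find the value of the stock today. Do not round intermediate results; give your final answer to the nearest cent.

D_1 = 0.52417
D_2 = 0.63896
D_3 = 0.77890
Terminal value at year 3: TV = D_3×(1+g_2)/(r−g_2) = 0.81473/0.091 = 8.95303
P_0 = D_1/(1+r)^1 + D_2/(1+r)^2 + D_3/(1+r)^3 + TV/(1+r)^3
    = 0.46101 + 0.49426 + 0.52991 + 6.09100 = 7.57617

£7.58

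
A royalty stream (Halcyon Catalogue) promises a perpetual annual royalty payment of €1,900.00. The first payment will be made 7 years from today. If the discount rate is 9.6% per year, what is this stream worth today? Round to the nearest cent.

€11418.76

Value at end of year 6: C / r = €1,900.00 / 0.096 = €19,791.6667
Discount to today: PV = €19,791.6667 / (1 + 0.096)^6 = €19,791.6667 / 1.733258 = €11,418.76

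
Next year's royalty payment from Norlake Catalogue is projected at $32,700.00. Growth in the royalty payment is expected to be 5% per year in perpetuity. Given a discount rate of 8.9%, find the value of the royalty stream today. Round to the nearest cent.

$838461.54

Growing perpetuity: P = D₁ / (r − g) = $32,700.0000 / (0.089 − 0.05) = $838,461.54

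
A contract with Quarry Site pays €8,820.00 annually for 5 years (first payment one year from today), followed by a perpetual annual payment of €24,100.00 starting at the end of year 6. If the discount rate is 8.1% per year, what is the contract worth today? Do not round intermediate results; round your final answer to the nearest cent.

€236682.71

PV of 5-year annuity: €8,820.00 × [1 − (1+0.081)^−5] / 0.081 = 35123.08214
Perpetuity value at year 5: €24,100.00 / 0.081 = 297530.86420
PV of perpetuity: 297530.86420 / (1+0.081)^5 = 201559.63068
Total PV = 35123.08214 + 201559.63068 = 236682.71282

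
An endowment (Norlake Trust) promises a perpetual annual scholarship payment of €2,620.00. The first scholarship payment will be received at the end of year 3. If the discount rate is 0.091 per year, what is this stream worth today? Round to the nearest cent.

Value at end of year 2: C / r = €2,620.00 / 0.091 = €28,791.2088
Discount to today: PV = €28,791.2088 / (1 + 0.091)^2 = €28,791.2088 / 1.190281 = €24,188.58

€24188.58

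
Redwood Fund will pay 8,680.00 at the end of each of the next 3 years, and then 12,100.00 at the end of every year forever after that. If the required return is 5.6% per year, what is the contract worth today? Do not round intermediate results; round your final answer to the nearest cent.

PV of 3-year annuity: 8,680.00 × [1 − (1+0.056)^−3] / 0.056 = 23374.52738
Perpetuity value at year 3: 12,100.00 / 0.056 = 216071.42857
PV of perpetuity: 216071.42857 / (1+0.056)^3 = 183487.12196
Total PV = 23374.52738 + 183487.12196 = 206861.64935

206861.65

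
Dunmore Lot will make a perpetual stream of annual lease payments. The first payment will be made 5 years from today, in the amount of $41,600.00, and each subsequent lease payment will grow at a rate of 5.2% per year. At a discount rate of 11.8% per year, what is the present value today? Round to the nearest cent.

Value at end of year 4: C₁ / (r − g) = $41,600.00 / (0.118 − 0.052) = $630,303.0303
Discount to today: PV = $630,303.0303 / (1 + 0.118)^4 = $630,303.0303 / 1.562310 = $403,443.00

$403443.00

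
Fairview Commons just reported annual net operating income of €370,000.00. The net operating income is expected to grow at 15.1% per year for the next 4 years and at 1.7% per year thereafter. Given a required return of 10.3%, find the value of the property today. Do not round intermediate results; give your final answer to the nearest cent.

€6836456.99

D_1 = 425870.00000
D_2 = 490176.37000
D_3 = 564193.00187
D_4 = 649386.14515
Terminal value at year 4: TV = D_4×(1+g_2)/(r−g_2) = 660425.70962/0.086 = 7679368.71651
P_0 = D_1/(1+r)^1 + D_2/(1+r)^2 + D_3/(1+r)^3 + D_4/(1+r)^4 + TV/(1+r)^4
    = 386101.54125 + 402903.78421 + 420437.22178 + 438733.67386 + 5188280.77111 = 6836456.99221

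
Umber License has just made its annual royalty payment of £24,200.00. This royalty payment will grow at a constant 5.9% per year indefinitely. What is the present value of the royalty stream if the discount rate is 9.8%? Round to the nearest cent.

D₁ = D₀ × (1 + g) = £24,200.00 × 1.059 = £25,627.8000
Growing perpetuity: P = D₁ / (r − g) = £25,627.8000 / (0.098 − 0.059) = £657,123.08

£657123.08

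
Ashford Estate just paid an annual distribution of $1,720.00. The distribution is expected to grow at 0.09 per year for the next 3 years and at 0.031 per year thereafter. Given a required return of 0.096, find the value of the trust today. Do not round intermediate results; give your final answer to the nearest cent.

$31939.94

D_1 = 1874.80000
D_2 = 2043.53200
D_3 = 2227.44988
Terminal value at year 3: TV = D_3×(1+g_2)/(r−g_2) = 2296.50083/0.065 = 35330.78194
P_0 = D_1/(1+r)^1 + D_2/(1+r)^2 + D_3/(1+r)^3 + TV/(1+r)^3
    = 1710.58394 + 1701.21943 + 1691.90619 + 26836.23504 = 31939.94460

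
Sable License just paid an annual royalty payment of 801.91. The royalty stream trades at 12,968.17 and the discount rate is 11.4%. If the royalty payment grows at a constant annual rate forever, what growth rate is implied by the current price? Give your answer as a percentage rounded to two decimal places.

4.91%

P = D₀(1+g)/(r−g) ⇒ P(r−g) = D₀(1+g) ⇒ g(P+D₀) = P·r − D₀
g = (P·r − D₀)/(P + D₀) = (12,968.17×0.114 − 801.91) / (12,968.17 + 801.91) = 0.049125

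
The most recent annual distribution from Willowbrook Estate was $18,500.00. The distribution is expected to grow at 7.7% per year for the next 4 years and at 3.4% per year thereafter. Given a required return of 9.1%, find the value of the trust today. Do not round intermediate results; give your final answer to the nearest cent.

D_1 = 19924.50000
D_2 = 21458.68650
D_3 = 23111.00536
D_4 = 24890.55277
Terminal value at year 4: TV = D_4×(1+g_2)/(r−g_2) = 25736.83157/0.057 = 451523.36083
P_0 = D_1/(1+r)^1 + D_2/(1+r)^2 + D_3/(1+r)^3 + D_4/(1+r)^4 + TV/(1+r)^4
    = 18262.60312 + 18028.25257 + 17796.90928 + 17568.53464 + 318699.38274 = 390355.68234

$390355.68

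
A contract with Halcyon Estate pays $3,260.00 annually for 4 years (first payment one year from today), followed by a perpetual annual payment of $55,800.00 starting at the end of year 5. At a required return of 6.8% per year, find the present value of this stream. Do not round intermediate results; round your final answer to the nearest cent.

PV of 4-year annuity: $3,260.00 × [1 − (1+0.068)^−4] / 0.068 = 11092.34871
Perpetuity value at year 4: $55,800.00 / 0.068 = 820588.23529
PV of perpetuity: 820588.23529 / (1+0.068)^4 = 630725.33407
Total PV = 11092.34871 + 630725.33407 = 641817.68278

$641817.68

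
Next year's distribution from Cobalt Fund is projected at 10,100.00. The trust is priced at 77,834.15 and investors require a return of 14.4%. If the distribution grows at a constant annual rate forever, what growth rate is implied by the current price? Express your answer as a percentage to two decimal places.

P = D₁/(r−g) ⇒ g = r − D₁/P = 0.144 − 10,100.00/77,834.15 = 0.014237

1.42%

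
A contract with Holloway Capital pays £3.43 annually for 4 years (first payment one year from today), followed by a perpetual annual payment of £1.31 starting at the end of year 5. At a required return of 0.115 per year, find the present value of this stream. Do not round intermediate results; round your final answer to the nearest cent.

PV of 4-year annuity: £3.43 × [1 − (1+0.115)^−4] / 0.115 = 10.52878
Perpetuity value at year 4: £1.31 / 0.115 = 11.39130
PV of perpetuity: 11.39130 / (1+0.115)^4 = 7.37011
Total PV = 10.52878 + 7.37011 = 17.89889

£17.90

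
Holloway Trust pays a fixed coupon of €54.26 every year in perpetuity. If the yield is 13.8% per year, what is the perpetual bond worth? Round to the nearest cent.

Level perpetuity: PV = C / r = €54.26 / 0.138 = €393.19

€393.19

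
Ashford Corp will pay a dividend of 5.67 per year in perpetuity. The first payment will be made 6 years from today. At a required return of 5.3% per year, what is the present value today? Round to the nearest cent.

82.64

Value at end of year 5: C / r = 5.67 / 0.053 = 106.9811
Discount to today: PV = 106.9811 / (1 + 0.053)^5 = 106.9811 / 1.294619 = 82.64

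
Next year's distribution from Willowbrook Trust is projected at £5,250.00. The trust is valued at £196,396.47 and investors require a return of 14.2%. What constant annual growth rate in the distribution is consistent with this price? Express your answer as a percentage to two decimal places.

P = D₁/(r−g) ⇒ g = r − D₁/P = 0.142 − £5,250.00/£196,396.47 = 0.115268

11.53%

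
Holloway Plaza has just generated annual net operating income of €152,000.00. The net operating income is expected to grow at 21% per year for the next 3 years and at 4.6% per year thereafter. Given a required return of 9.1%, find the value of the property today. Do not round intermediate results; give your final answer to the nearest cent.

€5382879.59

D_1 = 183920.00000
D_2 = 222543.20000
D_3 = 269277.27200
Terminal value at year 3: TV = D_3×(1+g_2)/(r−g_2) = 281664.02651/0.045 = 6259200.58916
P_0 = D_1/(1+r)^1 + D_2/(1+r)^2 + D_3/(1+r)^3 + TV/(1+r)^3
    = 168579.28506 + 186966.94310 + 207360.22104 + 4819973.13787 = 5382879.58707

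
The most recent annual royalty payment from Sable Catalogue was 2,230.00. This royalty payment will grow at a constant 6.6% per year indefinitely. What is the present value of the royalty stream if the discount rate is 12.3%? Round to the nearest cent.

41704.91

D₁ = D₀ × (1 + g) = 2,230.00 × 1.066 = 2,377.1800
Growing perpetuity: P = D₁ / (r − g) = 2,377.1800 / (0.123 − 0.066) = 41,704.91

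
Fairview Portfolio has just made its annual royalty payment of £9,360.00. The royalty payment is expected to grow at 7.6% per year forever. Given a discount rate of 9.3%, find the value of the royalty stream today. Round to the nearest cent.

D₁ = D₀ × (1 + g) = £9,360.00 × 1.076 = £10,071.3600
Growing perpetuity: P = D₁ / (r − g) = £10,071.3600 / (0.093 − 0.076) = £592,432.94

£592432.94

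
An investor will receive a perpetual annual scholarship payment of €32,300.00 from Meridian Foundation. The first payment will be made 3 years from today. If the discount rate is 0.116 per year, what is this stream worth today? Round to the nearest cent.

€223571.35

Value at end of year 2: C / r = €32,300.00 / 0.116 = €278,448.2759
Discount to today: PV = €278,448.2759 / (1 + 0.116)^2 = €278,448.2759 / 1.245456 = €223,571.35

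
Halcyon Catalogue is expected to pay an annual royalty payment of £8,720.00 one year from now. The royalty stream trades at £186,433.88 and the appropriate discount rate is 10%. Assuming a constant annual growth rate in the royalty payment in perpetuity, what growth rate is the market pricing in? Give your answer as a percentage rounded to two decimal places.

P = D₁/(r−g) ⇒ g = r − D₁/P = 0.1 − £8,720.00/£186,433.88 = 0.053227

5.32%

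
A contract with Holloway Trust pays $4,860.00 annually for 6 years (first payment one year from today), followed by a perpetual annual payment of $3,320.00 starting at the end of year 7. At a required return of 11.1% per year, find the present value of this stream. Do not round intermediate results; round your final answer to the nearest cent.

PV of 6-year annuity: $4,860.00 × [1 − (1+0.111)^−6] / 0.111 = 20501.31996
Perpetuity value at year 6: $3,320.00 / 0.111 = 29909.90991
PV of perpetuity: 29909.90991 / (1+0.111)^6 = 15904.89298
Total PV = 20501.31996 + 15904.89298 = 36406.21294

$36406.21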